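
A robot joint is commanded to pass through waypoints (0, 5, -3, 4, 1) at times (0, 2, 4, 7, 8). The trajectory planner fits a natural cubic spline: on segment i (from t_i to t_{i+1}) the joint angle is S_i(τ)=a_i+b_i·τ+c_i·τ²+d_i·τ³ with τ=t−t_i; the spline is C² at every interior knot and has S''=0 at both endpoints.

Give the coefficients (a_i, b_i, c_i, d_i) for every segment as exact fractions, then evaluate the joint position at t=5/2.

Δ: Δ0=5/2, Δ1=-4, Δ2=7/3, Δ3=-3
row 1: diag=8, rhs=-39; c'=1/4, d'=-39/8
row 2: denom=10−2·1/4=19/2; d'=(38−2·-39/8)/(19/2)=191/38
row 3: denom=8−3·6/19=134/19; d'=(-32−3·191/38)/(134/19)=-1789/268
back: M3=-1789/268
back: M2=191/38−6/19·-1789/268=478/67
back: M1=-39/8−1/4·478/67=-3569/536
M: M0=0, M1=-3569/536, M2=478/67, M3=-1789/268, M4=0
seg 0: a=0, c=M0/2=0, d=(M1−M0)/(6·2)=-3569/6432, b=Δ0−h0·(2M0+M1)/6=7589/1608
seg 1: a=5, c=M1/2=-3569/1072, d=(M2−M1)/(6·2)=7393/6432, b=Δ1−h1·(2M1+M2)/6=-1559/804
seg 2: a=-3, c=M2/2=239/67, d=(M3−M2)/(6·3)=-3701/4824, b=Δ2−h2·(2M2+M3)/6=-2353/1608
seg 3: a=4, c=M3/2=-1789/536, d=(M4−M3)/(6·1)=1789/1608, b=Δ3−h3·(2M3+M4)/6=-623/804
t_q=5/2 → seg 1, τ=1/2; S=5+-1559/804·τ+-3569/1072·τ²+7393/6432·τ³=57319/17152

  seg 0: a=0 b=7589/1608 c=0 d=-3569/6432
  seg 1: a=5 b=-1559/804 c=-3569/1072 d=7393/6432
  seg 2: a=-3 b=-2353/1608 c=239/67 d=-3701/4824
  seg 3: a=4 b=-623/804 c=-1789/536 d=1789/1608
S(5/2) = 57319/17152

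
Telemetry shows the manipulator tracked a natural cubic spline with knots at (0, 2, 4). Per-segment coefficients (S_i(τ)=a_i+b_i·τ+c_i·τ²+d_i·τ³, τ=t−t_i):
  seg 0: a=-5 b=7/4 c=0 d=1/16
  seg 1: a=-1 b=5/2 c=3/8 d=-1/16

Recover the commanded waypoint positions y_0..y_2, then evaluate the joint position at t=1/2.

y_0 = S_0(0) = a_0 = -5
y_1 = S_1(0) = a_1 = -1
y_2 = S_1(2) = 5
t_q=1/2 is in segment 0 (τ=1/2); S_0(τ)=-527/128

y_0=-5 y_1=-1 y_2=5
S(1/2) = -527/128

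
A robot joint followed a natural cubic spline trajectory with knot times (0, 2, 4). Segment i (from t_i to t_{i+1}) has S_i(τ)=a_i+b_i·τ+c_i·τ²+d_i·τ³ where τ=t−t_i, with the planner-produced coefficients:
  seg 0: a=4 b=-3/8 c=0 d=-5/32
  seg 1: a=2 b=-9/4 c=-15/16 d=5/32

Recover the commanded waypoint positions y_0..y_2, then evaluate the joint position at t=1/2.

y_0 = S_0(0) = a_0 = 4
y_1 = S_1(0) = a_1 = 2
y_2 = S_1(2) = -5
t_q=1/2 is in segment 0 (τ=1/2); S_0(τ)=971/256

y_0=4 y_1=2 y_2=-5
S(1/2) = 971/256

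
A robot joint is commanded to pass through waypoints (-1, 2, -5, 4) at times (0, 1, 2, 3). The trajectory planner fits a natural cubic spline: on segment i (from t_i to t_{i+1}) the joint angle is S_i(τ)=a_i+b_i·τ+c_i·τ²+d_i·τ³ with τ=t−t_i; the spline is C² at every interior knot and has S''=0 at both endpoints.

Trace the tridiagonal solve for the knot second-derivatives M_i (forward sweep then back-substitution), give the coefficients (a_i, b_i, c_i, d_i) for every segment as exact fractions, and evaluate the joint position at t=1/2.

  seg 0: a=-1 b=101/15 c=0 d=-56/15
  seg 1: a=2 b=-67/15 c=-56/5 d=26/3
  seg 2: a=-5 b=-13/15 c=74/5 d=-74/15
S(1/2) = 19/10

Δ: Δ0=3, Δ1=-7, Δ2=9
row 1: diag=4, rhs=-60; c'=1/4, d'=-15
row 2: denom=4−1·1/4=15/4; d'=(96−1·-15)/(15/4)=148/5
back: M2=148/5
back: M1=-15−1/4·148/5=-112/5
M: M0=0, M1=-112/5, M2=148/5, M3=0
seg 0: a=-1, c=M0/2=0, d=(M1−M0)/(6·1)=-56/15, b=Δ0−h0·(2M0+M1)/6=101/15
seg 1: a=2, c=M1/2=-56/5, d=(M2−M1)/(6·1)=26/3, b=Δ1−h1·(2M1+M2)/6=-67/15
seg 2: a=-5, c=M2/2=74/5, d=(M3−M2)/(6·1)=-74/15, b=Δ2−h2·(2M2+M3)/6=-13/15
t_q=1/2 → seg 0, τ=1/2; S=-1+101/15·τ+0·τ²+-56/15·τ³=19/10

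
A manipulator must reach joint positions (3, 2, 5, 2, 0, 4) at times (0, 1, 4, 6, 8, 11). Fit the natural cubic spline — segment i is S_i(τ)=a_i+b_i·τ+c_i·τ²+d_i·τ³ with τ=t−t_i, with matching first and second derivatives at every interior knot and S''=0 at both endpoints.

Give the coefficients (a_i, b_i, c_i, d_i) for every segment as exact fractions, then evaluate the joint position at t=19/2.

Δ: Δ0=-1, Δ1=1, Δ2=-3/2, Δ3=-1, Δ4=4/3
row 1: diag=8, rhs=12; c'=3/8, d'=3/2
row 2: denom=10−3·3/8=71/8; d'=(-15−3·3/2)/(71/8)=-156/71
row 3: denom=8−2·16/71=536/71; d'=(3−2·-156/71)/(536/71)=525/536
row 4: denom=10−2·71/268=1269/134; d'=(14−2·525/536)/(1269/134)=3227/2538
back: M4=3227/2538
back: M3=525/536−71/268·3227/2538=1631/2538
back: M2=-156/71−16/71·1631/2538=-2972/1269
back: M1=3/2−3/8·-2972/1269=1006/423
M: M0=0, M1=1006/423, M2=-2972/1269, M3=1631/2538, M4=3227/2538, M5=0
seg 0: a=3, c=M0/2=0, d=(M1−M0)/(6·1)=503/1269, b=Δ0−h0·(2M0+M1)/6=-1772/1269
seg 1: a=2, c=M1/2=503/423, d=(M2−M1)/(6·3)=-2995/11421, b=Δ1−h1·(2M1+M2)/6=-263/1269
seg 2: a=5, c=M2/2=-1486/1269, d=(M3−M2)/(6·2)=2525/10152, b=Δ2−h2·(2M2+M3)/6=-194/1269
seg 3: a=2, c=M3/2=1631/5076, d=(M4−M3)/(6·2)=133/2538, b=Δ3−h3·(2M3+M4)/6=-1567/846
seg 4: a=0, c=M4/2=3227/5076, d=(M5−M4)/(6·3)=-3227/45684, b=Δ4−h4·(2M4+M5)/6=157/2538
t_q=19/2 → seg 4, τ=3/2; S=0+157/2538·τ+3227/5076·τ²+-3227/45684·τ³=5797/4512

  seg 0: a=3 b=-1772/1269 c=0 d=503/1269
  seg 1: a=2 b=-263/1269 c=503/423 d=-2995/11421
  seg 2: a=5 b=-194/1269 c=-1486/1269 d=2525/10152
  seg 3: a=2 b=-1567/846 c=1631/5076 d=133/2538
  seg 4: a=0 b=157/2538 c=3227/5076 d=-3227/45684
S(19/2) = 5797/4512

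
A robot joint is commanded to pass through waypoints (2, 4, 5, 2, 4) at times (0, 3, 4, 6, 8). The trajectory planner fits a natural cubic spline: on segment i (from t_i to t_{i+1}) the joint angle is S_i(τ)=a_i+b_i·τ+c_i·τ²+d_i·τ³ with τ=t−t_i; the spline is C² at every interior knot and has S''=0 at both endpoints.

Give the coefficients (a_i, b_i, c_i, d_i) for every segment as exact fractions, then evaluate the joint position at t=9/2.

  seg 0: a=2 b=331/1032 c=0 d=119/3096
  seg 1: a=4 b=701/516 c=119/344 d=-727/1032
  seg 2: a=5 b=-65/1032 c=-76/43 d=2165/4128
  seg 3: a=2 b=-433/516 c=949/688 d=-949/4128
S(9/2) = 50551/11008

Δ: Δ0=2/3, Δ1=1, Δ2=-3/2, Δ3=1
row 1: diag=8, rhs=2; c'=1/8, d'=1/4
row 2: denom=6−1·1/8=47/8; d'=(-15−1·1/4)/(47/8)=-122/47
row 3: denom=8−2·16/47=344/47; d'=(15−2·-122/47)/(344/47)=949/344
back: M3=949/344
back: M2=-122/47−16/47·949/344=-152/43
back: M1=1/4−1/8·-152/43=119/172
M: M0=0, M1=119/172, M2=-152/43, M3=949/344, M4=0
seg 0: a=2, c=M0/2=0, d=(M1−M0)/(6·3)=119/3096, b=Δ0−h0·(2M0+M1)/6=331/1032
seg 1: a=4, c=M1/2=119/344, d=(M2−M1)/(6·1)=-727/1032, b=Δ1−h1·(2M1+M2)/6=701/516
seg 2: a=5, c=M2/2=-76/43, d=(M3−M2)/(6·2)=2165/4128, b=Δ2−h2·(2M2+M3)/6=-65/1032
seg 3: a=2, c=M3/2=949/688, d=(M4−M3)/(6·2)=-949/4128, b=Δ3−h3·(2M3+M4)/6=-433/516
t_q=9/2 → seg 2, τ=1/2; S=5+-65/1032·τ+-76/43·τ²+2165/4128·τ³=50551/11008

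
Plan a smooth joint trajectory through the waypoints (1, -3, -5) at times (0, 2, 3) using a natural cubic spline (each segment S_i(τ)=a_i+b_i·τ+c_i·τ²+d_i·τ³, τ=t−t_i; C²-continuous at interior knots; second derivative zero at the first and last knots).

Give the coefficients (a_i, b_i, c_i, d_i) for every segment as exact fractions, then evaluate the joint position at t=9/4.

Δ: Δ0=-2, Δ1=-2
row 1: diag=6, rhs=0; c'=1/6, d'=0
back: M1=0
M: M0=0, M1=0, M2=0
seg 0: a=1, c=M0/2=0, d=(M1−M0)/(6·2)=0, b=Δ0−h0·(2M0+M1)/6=-2
seg 1: a=-3, c=M1/2=0, d=(M2−M1)/(6·1)=0, b=Δ1−h1·(2M1+M2)/6=-2
t_q=9/4 → seg 1, τ=1/4; S=-3+-2·τ+0·τ²+0·τ³=-7/2

  seg 0: a=1 b=-2 c=0 d=0
  seg 1: a=-3 b=-2 c=0 d=0
S(9/4) = -7/2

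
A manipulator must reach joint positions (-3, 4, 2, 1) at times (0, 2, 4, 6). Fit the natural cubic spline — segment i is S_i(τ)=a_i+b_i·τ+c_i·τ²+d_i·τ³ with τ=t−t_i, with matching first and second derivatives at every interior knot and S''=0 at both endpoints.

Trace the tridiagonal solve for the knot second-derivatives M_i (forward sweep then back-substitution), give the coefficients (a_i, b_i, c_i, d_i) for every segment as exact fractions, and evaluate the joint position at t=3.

  seg 0: a=-3 b=71/15 c=0 d=-37/120
  seg 1: a=4 b=31/30 c=-37/20 d=5/12
  seg 2: a=2 b=-41/30 c=13/20 d=-13/120
S(3) = 18/5

Δ: Δ0=7/2, Δ1=-1, Δ2=-1/2
row 1: diag=8, rhs=-27; c'=1/4, d'=-27/8
row 2: denom=8−2·1/4=15/2; d'=(3−2·-27/8)/(15/2)=13/10
back: M2=13/10
back: M1=-27/8−1/4·13/10=-37/10
M: M0=0, M1=-37/10, M2=13/10, M3=0
seg 0: a=-3, c=M0/2=0, d=(M1−M0)/(6·2)=-37/120, b=Δ0−h0·(2M0+M1)/6=71/15
seg 1: a=4, c=M1/2=-37/20, d=(M2−M1)/(6·2)=5/12, b=Δ1−h1·(2M1+M2)/6=31/30
seg 2: a=2, c=M2/2=13/20, d=(M3−M2)/(6·2)=-13/120, b=Δ2−h2·(2M2+M3)/6=-41/30
t_q=3 → seg 1, τ=1; S=4+31/30·τ+-37/20·τ²+5/12·τ³=18/5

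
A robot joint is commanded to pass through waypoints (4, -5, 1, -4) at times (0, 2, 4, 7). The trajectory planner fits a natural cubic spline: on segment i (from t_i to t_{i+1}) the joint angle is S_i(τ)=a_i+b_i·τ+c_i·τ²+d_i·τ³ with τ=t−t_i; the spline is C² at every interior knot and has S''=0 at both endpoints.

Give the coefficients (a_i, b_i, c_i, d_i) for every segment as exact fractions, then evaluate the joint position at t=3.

Δ: Δ0=-9/2, Δ1=3, Δ2=-5/3
row 1: diag=8, rhs=45; c'=1/4, d'=45/8
row 2: denom=10−2·1/4=19/2; d'=(-28−2·45/8)/(19/2)=-157/38
back: M2=-157/38
back: M1=45/8−1/4·-157/38=253/38
M: M0=0, M1=253/38, M2=-157/38, M3=0
seg 0: a=4, c=M0/2=0, d=(M1−M0)/(6·2)=253/456, b=Δ0−h0·(2M0+M1)/6=-383/57
seg 1: a=-5, c=M1/2=253/76, d=(M2−M1)/(6·2)=-205/228, b=Δ1−h1·(2M1+M2)/6=-7/114
seg 2: a=1, c=M2/2=-157/76, d=(M3−M2)/(6·3)=157/684, b=Δ2−h2·(2M2+M3)/6=281/114
t_q=3 → seg 1, τ=1; S=-5+-7/114·τ+253/76·τ²+-205/228·τ³=-50/19

  seg 0: a=4 b=-383/57 c=0 d=253/456
  seg 1: a=-5 b=-7/114 c=253/76 d=-205/228
  seg 2: a=1 b=281/114 c=-157/76 d=157/684
S(3) = -50/19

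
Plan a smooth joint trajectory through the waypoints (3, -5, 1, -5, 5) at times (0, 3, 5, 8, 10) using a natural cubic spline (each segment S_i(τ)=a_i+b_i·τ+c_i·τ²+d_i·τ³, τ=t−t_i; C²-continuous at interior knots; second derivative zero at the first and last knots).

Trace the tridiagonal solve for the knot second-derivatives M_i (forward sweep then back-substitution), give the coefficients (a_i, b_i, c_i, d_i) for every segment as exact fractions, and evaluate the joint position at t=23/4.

Δ: Δ0=-8/3, Δ1=3, Δ2=-2, Δ3=5
row 1: diag=10, rhs=34; c'=1/5, d'=17/5
row 2: denom=10−2·1/5=48/5; d'=(-30−2·17/5)/(48/5)=-23/6
row 3: denom=10−3·5/16=145/16; d'=(42−3·-23/6)/(145/16)=856/145
back: M3=856/145
back: M2=-23/6−5/16·856/145=-494/87
back: M1=17/5−1/5·-494/87=1973/435
M: M0=0, M1=1973/435, M2=-494/87, M3=856/145, M4=0
seg 0: a=3, c=M0/2=0, d=(M1−M0)/(6·3)=1973/7830, b=Δ0−h0·(2M0+M1)/6=-1431/290
seg 1: a=-5, c=M1/2=1973/870, d=(M2−M1)/(6·2)=-1481/1740, b=Δ1−h1·(2M1+M2)/6=271/145
seg 2: a=1, c=M2/2=-247/87, d=(M3−M2)/(6·3)=2519/3915, b=Δ2−h2·(2M2+M3)/6=316/435
seg 3: a=-5, c=M3/2=428/145, d=(M4−M3)/(6·2)=-214/435, b=Δ3−h3·(2M3+M4)/6=463/435
t_q=23/4 → seg 2, τ=3/4; S=1+316/435·τ+-247/87·τ²+2519/3915·τ³=407/1856

  seg 0: a=3 b=-1431/290 c=0 d=1973/7830
  seg 1: a=-5 b=271/145 c=1973/870 d=-1481/1740
  seg 2: a=1 b=316/435 c=-247/87 d=2519/3915
  seg 3: a=-5 b=463/435 c=428/145 d=-214/435
S(23/4) = 407/1856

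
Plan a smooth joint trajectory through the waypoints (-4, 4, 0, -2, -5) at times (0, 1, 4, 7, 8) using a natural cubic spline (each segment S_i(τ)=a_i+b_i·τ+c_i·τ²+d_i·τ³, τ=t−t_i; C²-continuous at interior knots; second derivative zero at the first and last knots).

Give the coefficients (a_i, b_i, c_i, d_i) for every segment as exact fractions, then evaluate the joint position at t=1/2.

Δ: Δ0=8, Δ1=-4/3, Δ2=-2/3, Δ3=-3
row 1: diag=8, rhs=-56; c'=3/8, d'=-7
row 2: denom=12−3·3/8=87/8; d'=(4−3·-7)/(87/8)=200/87
row 3: denom=8−3·8/29=208/29; d'=(-14−3·200/87)/(208/29)=-303/104
back: M3=-303/104
back: M2=200/87−8/29·-303/104=121/39
back: M1=-7−3/8·121/39=-849/104
M: M0=0, M1=-849/104, M2=121/39, M3=-303/104, M4=0
seg 0: a=-4, c=M0/2=0, d=(M1−M0)/(6·1)=-283/208, b=Δ0−h0·(2M0+M1)/6=1947/208
seg 1: a=4, c=M1/2=-849/208, d=(M2−M1)/(6·3)=3515/5616, b=Δ1−h1·(2M1+M2)/6=549/104
seg 2: a=0, c=M2/2=121/78, d=(M3−M2)/(6·3)=-1877/5616, b=Δ2−h2·(2M2+M3)/6=-37/16
seg 3: a=-2, c=M3/2=-303/208, d=(M4−M3)/(6·1)=101/208, b=Δ3−h3·(2M3+M4)/6=-211/104
t_q=1/2 → seg 0, τ=1/2; S=-4+1947/208·τ+0·τ²+-283/208·τ³=849/1664

  seg 0: a=-4 b=1947/208 c=0 d=-283/208
  seg 1: a=4 b=549/104 c=-849/208 d=3515/5616
  seg 2: a=0 b=-37/16 c=121/78 d=-1877/5616
  seg 3: a=-2 b=-211/104 c=-303/208 d=101/208
S(1/2) = 849/1664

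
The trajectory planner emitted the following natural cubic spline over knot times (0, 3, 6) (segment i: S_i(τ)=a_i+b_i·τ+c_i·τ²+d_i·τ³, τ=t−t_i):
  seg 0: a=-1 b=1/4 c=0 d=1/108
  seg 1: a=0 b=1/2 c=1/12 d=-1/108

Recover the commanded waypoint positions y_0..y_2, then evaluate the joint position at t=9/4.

y_0=-1 y_1=0 y_2=2
S(9/4) = -85/256

y_0 = S_0(0) = a_0 = -1
y_1 = S_1(0) = a_1 = 0
y_2 = S_1(3) = 2
t_q=9/4 is in segment 0 (τ=9/4); S_0(τ)=-85/256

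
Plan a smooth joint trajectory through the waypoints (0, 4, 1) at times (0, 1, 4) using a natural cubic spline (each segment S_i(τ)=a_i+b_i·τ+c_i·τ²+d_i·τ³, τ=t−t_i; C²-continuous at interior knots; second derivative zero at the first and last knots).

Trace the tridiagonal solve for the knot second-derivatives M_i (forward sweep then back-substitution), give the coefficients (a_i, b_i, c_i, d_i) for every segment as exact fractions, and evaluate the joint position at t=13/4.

  seg 0: a=0 b=37/8 c=0 d=-5/8
  seg 1: a=4 b=11/4 c=-15/8 d=5/24
S(13/4) = 1571/512

Δ: Δ0=4, Δ1=-1
row 1: diag=8, rhs=-30; c'=3/8, d'=-15/4
back: M1=-15/4
M: M0=0, M1=-15/4, M2=0
seg 0: a=0, c=M0/2=0, d=(M1−M0)/(6·1)=-5/8, b=Δ0−h0·(2M0+M1)/6=37/8
seg 1: a=4, c=M1/2=-15/8, d=(M2−M1)/(6·3)=5/24, b=Δ1−h1·(2M1+M2)/6=11/4
t_q=13/4 → seg 1, τ=9/4; S=4+11/4·τ+-15/8·τ²+5/24·τ³=1571/512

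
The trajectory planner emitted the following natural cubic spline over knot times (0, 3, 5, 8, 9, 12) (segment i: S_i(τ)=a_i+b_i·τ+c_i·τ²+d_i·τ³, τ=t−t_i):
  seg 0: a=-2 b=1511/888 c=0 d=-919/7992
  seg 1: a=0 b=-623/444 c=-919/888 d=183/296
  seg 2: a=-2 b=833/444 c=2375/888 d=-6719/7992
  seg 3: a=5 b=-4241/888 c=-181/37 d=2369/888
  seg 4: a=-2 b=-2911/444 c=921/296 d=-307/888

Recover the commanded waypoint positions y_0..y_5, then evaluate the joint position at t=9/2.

y_0=-2 y_1=0 y_2=-2 y_3=5 y_4=-2 y_5=-3
S(9/2) = -5557/2368

y_0 = S_0(0) = a_0 = -2
y_1 = S_1(0) = a_1 = 0
y_2 = S_2(0) = a_2 = -2
y_3 = S_3(0) = a_3 = 5
y_4 = S_4(0) = a_4 = -2
y_5 = S_4(3) = -3
t_q=9/2 is in segment 1 (τ=3/2); S_1(τ)=-5557/2368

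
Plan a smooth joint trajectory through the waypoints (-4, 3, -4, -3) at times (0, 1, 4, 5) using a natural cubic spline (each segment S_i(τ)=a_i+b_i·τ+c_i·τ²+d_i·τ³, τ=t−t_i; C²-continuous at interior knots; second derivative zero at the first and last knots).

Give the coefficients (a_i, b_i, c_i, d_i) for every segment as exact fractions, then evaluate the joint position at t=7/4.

Δ: Δ0=7, Δ1=-7/3, Δ2=1
row 1: diag=8, rhs=-56; c'=3/8, d'=-7
row 2: denom=8−3·3/8=55/8; d'=(20−3·-7)/(55/8)=328/55
back: M2=328/55
back: M1=-7−3/8·328/55=-508/55
M: M0=0, M1=-508/55, M2=328/55, M3=0
seg 0: a=-4, c=M0/2=0, d=(M1−M0)/(6·1)=-254/165, b=Δ0−h0·(2M0+M1)/6=1409/165
seg 1: a=3, c=M1/2=-254/55, d=(M2−M1)/(6·3)=38/45, b=Δ1−h1·(2M1+M2)/6=647/165
seg 2: a=-4, c=M2/2=164/55, d=(M3−M2)/(6·1)=-164/165, b=Δ2−h2·(2M2+M3)/6=-163/165
t_q=7/4 → seg 1, τ=3/4; S=3+647/165·τ+-254/55·τ²+38/45·τ³=6511/1760

  seg 0: a=-4 b=1409/165 c=0 d=-254/165
  seg 1: a=3 b=647/165 c=-254/55 d=38/45
  seg 2: a=-4 b=-163/165 c=164/55 d=-164/165
S(7/4) = 6511/1760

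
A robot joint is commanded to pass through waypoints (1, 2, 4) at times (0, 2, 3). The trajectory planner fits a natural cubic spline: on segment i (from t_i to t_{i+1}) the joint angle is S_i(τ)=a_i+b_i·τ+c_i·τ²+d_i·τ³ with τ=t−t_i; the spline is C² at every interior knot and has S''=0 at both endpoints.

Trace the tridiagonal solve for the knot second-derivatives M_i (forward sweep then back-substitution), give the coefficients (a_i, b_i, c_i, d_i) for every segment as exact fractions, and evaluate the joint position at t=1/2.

Δ: Δ0=1/2, Δ1=2
row 1: diag=6, rhs=9; c'=1/6, d'=3/2
back: M1=3/2
M: M0=0, M1=3/2, M2=0
seg 0: a=1, c=M0/2=0, d=(M1−M0)/(6·2)=1/8, b=Δ0−h0·(2M0+M1)/6=0
seg 1: a=2, c=M1/2=3/4, d=(M2−M1)/(6·1)=-1/4, b=Δ1−h1·(2M1+M2)/6=3/2
t_q=1/2 → seg 0, τ=1/2; S=1+0·τ+0·τ²+1/8·τ³=65/64

  seg 0: a=1 b=0 c=0 d=1/8
  seg 1: a=2 b=3/2 c=3/4 d=-1/4
S(1/2) = 65/64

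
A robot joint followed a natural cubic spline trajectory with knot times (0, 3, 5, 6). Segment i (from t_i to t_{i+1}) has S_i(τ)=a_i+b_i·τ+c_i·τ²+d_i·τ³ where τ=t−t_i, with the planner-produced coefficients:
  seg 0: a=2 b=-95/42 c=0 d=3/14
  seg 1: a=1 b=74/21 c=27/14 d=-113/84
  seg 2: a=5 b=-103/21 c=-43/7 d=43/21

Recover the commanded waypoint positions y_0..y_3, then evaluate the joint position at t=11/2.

y_0=2 y_1=1 y_2=5 y_3=-4
S(11/2) = 71/56

y_0 = S_0(0) = a_0 = 2
y_1 = S_1(0) = a_1 = 1
y_2 = S_2(0) = a_2 = 5
y_3 = S_2(1) = -4
t_q=11/2 is in segment 2 (τ=1/2); S_2(τ)=71/56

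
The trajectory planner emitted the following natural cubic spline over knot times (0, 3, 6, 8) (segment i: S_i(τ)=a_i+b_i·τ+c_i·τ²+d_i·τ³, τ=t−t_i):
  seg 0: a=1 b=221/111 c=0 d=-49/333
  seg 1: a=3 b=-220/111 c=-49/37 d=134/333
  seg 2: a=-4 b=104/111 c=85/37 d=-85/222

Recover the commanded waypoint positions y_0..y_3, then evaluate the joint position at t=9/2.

y_0 = S_0(0) = a_0 = 1
y_1 = S_1(0) = a_1 = 3
y_2 = S_2(0) = a_2 = -4
y_3 = S_2(2) = 4
t_q=9/2 is in segment 1 (τ=3/2); S_1(τ)=-59/37

y_0=1 y_1=3 y_2=-4 y_3=4
S(9/2) = -59/37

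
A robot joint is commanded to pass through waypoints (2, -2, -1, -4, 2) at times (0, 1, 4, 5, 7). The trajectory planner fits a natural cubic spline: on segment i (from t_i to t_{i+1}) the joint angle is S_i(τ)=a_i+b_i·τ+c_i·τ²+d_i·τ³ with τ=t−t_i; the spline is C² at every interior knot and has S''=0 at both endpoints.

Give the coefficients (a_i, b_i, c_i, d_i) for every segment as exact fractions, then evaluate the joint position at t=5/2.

Δ: Δ0=-4, Δ1=1/3, Δ2=-3, Δ3=3
row 1: diag=8, rhs=26; c'=3/8, d'=13/4
row 2: denom=8−3·3/8=55/8; d'=(-20−3·13/4)/(55/8)=-238/55
row 3: denom=6−1·8/55=322/55; d'=(36−1·-238/55)/(322/55)=1109/161
back: M3=1109/161
back: M2=-238/55−8/55·1109/161=-858/161
back: M1=13/4−3/8·-858/161=845/161
M: M0=0, M1=845/161, M2=-858/161, M3=1109/161, M4=0
seg 0: a=2, c=M0/2=0, d=(M1−M0)/(6·1)=845/966, b=Δ0−h0·(2M0+M1)/6=-4709/966
seg 1: a=-2, c=M1/2=845/322, d=(M2−M1)/(6·3)=-1703/2898, b=Δ1−h1·(2M1+M2)/6=-1087/483
seg 2: a=-1, c=M2/2=-429/161, d=(M3−M2)/(6·1)=281/138, b=Δ2−h2·(2M2+M3)/6=-2291/966
seg 3: a=-4, c=M3/2=1109/322, d=(M4−M3)/(6·2)=-1109/1932, b=Δ3−h3·(2M3+M4)/6=-769/483
t_q=5/2 → seg 1, τ=3/2; S=-2+-1087/483·τ+845/322·τ²+-1703/2898·τ³=-3747/2576

  seg 0: a=2 b=-4709/966 c=0 d=845/966
  seg 1: a=-2 b=-1087/483 c=845/322 d=-1703/2898
  seg 2: a=-1 b=-2291/966 c=-429/161 d=281/138
  seg 3: a=-4 b=-769/483 c=1109/322 d=-1109/1932
S(5/2) = -3747/2576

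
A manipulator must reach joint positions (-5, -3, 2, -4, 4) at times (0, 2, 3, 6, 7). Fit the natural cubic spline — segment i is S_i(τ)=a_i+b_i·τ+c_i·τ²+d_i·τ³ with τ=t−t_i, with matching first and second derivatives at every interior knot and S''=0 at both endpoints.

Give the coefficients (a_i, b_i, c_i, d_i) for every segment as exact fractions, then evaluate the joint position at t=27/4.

Δ: Δ0=1, Δ1=5, Δ2=-2, Δ3=8
row 1: diag=6, rhs=24; c'=1/6, d'=4
row 2: denom=8−1·1/6=47/6; d'=(-42−1·4)/(47/6)=-276/47
row 3: denom=8−3·18/47=322/47; d'=(60−3·-276/47)/(322/47)=1824/161
back: M3=1824/161
back: M2=-276/47−18/47·1824/161=-1644/161
back: M1=4−1/6·-1644/161=918/161
M: M0=0, M1=918/161, M2=-1644/161, M3=1824/161, M4=0
seg 0: a=-5, c=M0/2=0, d=(M1−M0)/(6·2)=153/322, b=Δ0−h0·(2M0+M1)/6=-145/161
seg 1: a=-3, c=M1/2=459/161, d=(M2−M1)/(6·1)=-61/23, b=Δ1−h1·(2M1+M2)/6=773/161
seg 2: a=2, c=M2/2=-822/161, d=(M3−M2)/(6·3)=578/483, b=Δ2−h2·(2M2+M3)/6=410/161
seg 3: a=-4, c=M3/2=912/161, d=(M4−M3)/(6·1)=-304/161, b=Δ3−h3·(2M3+M4)/6=680/161
t_q=27/4 → seg 3, τ=3/4; S=-4+680/161·τ+912/161·τ²+-304/161·τ³=1003/644

  seg 0: a=-5 b=-145/161 c=0 d=153/322
  seg 1: a=-3 b=773/161 c=459/161 d=-61/23
  seg 2: a=2 b=410/161 c=-822/161 d=578/483
  seg 3: a=-4 b=680/161 c=912/161 d=-304/161
S(27/4) = 1003/644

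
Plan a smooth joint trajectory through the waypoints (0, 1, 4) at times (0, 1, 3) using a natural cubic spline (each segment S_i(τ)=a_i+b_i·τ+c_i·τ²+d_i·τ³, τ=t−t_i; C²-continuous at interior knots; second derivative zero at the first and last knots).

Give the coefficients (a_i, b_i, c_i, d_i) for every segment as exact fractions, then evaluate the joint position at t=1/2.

Δ: Δ0=1, Δ1=3/2
row 1: diag=6, rhs=3; c'=1/3, d'=1/2
back: M1=1/2
M: M0=0, M1=1/2, M2=0
seg 0: a=0, c=M0/2=0, d=(M1−M0)/(6·1)=1/12, b=Δ0−h0·(2M0+M1)/6=11/12
seg 1: a=1, c=M1/2=1/4, d=(M2−M1)/(6·2)=-1/24, b=Δ1−h1·(2M1+M2)/6=7/6
t_q=1/2 → seg 0, τ=1/2; S=0+11/12·τ+0·τ²+1/12·τ³=15/32

  seg 0: a=0 b=11/12 c=0 d=1/12
  seg 1: a=1 b=7/6 c=1/4 d=-1/24
S(1/2) = 15/32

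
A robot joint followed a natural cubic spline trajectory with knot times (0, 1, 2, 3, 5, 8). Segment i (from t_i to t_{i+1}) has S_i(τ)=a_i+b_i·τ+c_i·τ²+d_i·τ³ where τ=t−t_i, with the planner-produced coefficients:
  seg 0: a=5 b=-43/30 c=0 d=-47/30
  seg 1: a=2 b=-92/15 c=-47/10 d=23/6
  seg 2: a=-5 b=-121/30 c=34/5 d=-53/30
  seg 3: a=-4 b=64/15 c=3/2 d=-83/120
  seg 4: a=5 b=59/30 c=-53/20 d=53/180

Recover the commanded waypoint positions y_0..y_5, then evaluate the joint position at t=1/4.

y_0=5 y_1=2 y_2=-5 y_3=-4 y_4=5 y_5=-5
S(1/4) = 591/128

y_0 = S_0(0) = a_0 = 5
y_1 = S_1(0) = a_1 = 2
y_2 = S_2(0) = a_2 = -5
y_3 = S_3(0) = a_3 = -4
y_4 = S_4(0) = a_4 = 5
y_5 = S_4(3) = -5
t_q=1/4 is in segment 0 (τ=1/4); S_0(τ)=591/128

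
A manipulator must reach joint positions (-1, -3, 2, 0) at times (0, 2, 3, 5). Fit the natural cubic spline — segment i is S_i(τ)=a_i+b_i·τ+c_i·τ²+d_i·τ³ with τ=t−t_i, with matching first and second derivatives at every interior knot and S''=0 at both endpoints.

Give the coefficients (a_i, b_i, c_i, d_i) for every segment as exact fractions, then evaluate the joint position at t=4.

Δ: Δ0=-1, Δ1=5, Δ2=-1
row 1: diag=6, rhs=36; c'=1/6, d'=6
row 2: denom=6−1·1/6=35/6; d'=(-36−1·6)/(35/6)=-36/5
back: M2=-36/5
back: M1=6−1/6·-36/5=36/5
M: M0=0, M1=36/5, M2=-36/5, M3=0
seg 0: a=-1, c=M0/2=0, d=(M1−M0)/(6·2)=3/5, b=Δ0−h0·(2M0+M1)/6=-17/5
seg 1: a=-3, c=M1/2=18/5, d=(M2−M1)/(6·1)=-12/5, b=Δ1−h1·(2M1+M2)/6=19/5
seg 2: a=2, c=M2/2=-18/5, d=(M3−M2)/(6·2)=3/5, b=Δ2−h2·(2M2+M3)/6=19/5
t_q=4 → seg 2, τ=1; S=2+19/5·τ+-18/5·τ²+3/5·τ³=14/5

  seg 0: a=-1 b=-17/5 c=0 d=3/5
  seg 1: a=-3 b=19/5 c=18/5 d=-12/5
  seg 2: a=2 b=19/5 c=-18/5 d=3/5
S(4) = 14/5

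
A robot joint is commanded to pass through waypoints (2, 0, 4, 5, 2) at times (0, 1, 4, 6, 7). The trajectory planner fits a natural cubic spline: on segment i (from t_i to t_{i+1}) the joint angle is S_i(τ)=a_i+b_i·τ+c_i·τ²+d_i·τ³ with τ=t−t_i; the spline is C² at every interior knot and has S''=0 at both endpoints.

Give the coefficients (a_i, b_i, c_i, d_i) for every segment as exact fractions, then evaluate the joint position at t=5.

  seg 0: a=2 b=-1453/591 c=0 d=271/591
  seg 1: a=0 b=-640/591 c=271/197 d=-337/1773
  seg 2: a=4 b=1205/591 c=-66/197 d=-1027/4728
  seg 3: a=5 b=-2255/1182 c=-1291/788 d=1291/2364
S(5) = 8647/1576

Δ: Δ0=-2, Δ1=4/3, Δ2=1/2, Δ3=-3
row 1: diag=8, rhs=20; c'=3/8, d'=5/2
row 2: denom=10−3·3/8=71/8; d'=(-5−3·5/2)/(71/8)=-100/71
row 3: denom=6−2·16/71=394/71; d'=(-21−2·-100/71)/(394/71)=-1291/394
back: M3=-1291/394
back: M2=-100/71−16/71·-1291/394=-132/197
back: M1=5/2−3/8·-132/197=542/197
M: M0=0, M1=542/197, M2=-132/197, M3=-1291/394, M4=0
seg 0: a=2, c=M0/2=0, d=(M1−M0)/(6·1)=271/591, b=Δ0−h0·(2M0+M1)/6=-1453/591
seg 1: a=0, c=M1/2=271/197, d=(M2−M1)/(6·3)=-337/1773, b=Δ1−h1·(2M1+M2)/6=-640/591
seg 2: a=4, c=M2/2=-66/197, d=(M3−M2)/(6·2)=-1027/4728, b=Δ2−h2·(2M2+M3)/6=1205/591
seg 3: a=5, c=M3/2=-1291/788, d=(M4−M3)/(6·1)=1291/2364, b=Δ3−h3·(2M3+M4)/6=-2255/1182
t_q=5 → seg 2, τ=1; S=4+1205/591·τ+-66/197·τ²+-1027/4728·τ³=8647/1576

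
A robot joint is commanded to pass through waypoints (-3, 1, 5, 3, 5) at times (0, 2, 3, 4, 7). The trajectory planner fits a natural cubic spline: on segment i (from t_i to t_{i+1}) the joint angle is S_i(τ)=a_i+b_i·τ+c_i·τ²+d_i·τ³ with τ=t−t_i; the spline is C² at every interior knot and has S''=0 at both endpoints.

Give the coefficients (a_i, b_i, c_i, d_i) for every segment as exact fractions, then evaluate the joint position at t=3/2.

Δ: Δ0=2, Δ1=4, Δ2=-2, Δ3=2/3
row 1: diag=6, rhs=12; c'=1/6, d'=2
row 2: denom=4−1·1/6=23/6; d'=(-36−1·2)/(23/6)=-228/23
row 3: denom=8−1·6/23=178/23; d'=(16−1·-228/23)/(178/23)=298/89
back: M3=298/89
back: M2=-228/23−6/23·298/89=-960/89
back: M1=2−1/6·-960/89=338/89
M: M0=0, M1=338/89, M2=-960/89, M3=298/89, M4=0
seg 0: a=-3, c=M0/2=0, d=(M1−M0)/(6·2)=169/534, b=Δ0−h0·(2M0+M1)/6=196/267
seg 1: a=1, c=M1/2=169/89, d=(M2−M1)/(6·1)=-649/267, b=Δ1−h1·(2M1+M2)/6=1210/267
seg 2: a=5, c=M2/2=-480/89, d=(M3−M2)/(6·1)=629/267, b=Δ2−h2·(2M2+M3)/6=277/267
seg 3: a=3, c=M3/2=149/89, d=(M4−M3)/(6·3)=-149/801, b=Δ3−h3·(2M3+M4)/6=-716/267
t_q=3/2 → seg 0, τ=3/2; S=-3+196/267·τ+0·τ²+169/534·τ³=-1183/1424

  seg 0: a=-3 b=196/267 c=0 d=169/534
  seg 1: a=1 b=1210/267 c=169/89 d=-649/267
  seg 2: a=5 b=277/267 c=-480/89 d=629/267
  seg 3: a=3 b=-716/267 c=149/89 d=-149/801
S(3/2) = -1183/1424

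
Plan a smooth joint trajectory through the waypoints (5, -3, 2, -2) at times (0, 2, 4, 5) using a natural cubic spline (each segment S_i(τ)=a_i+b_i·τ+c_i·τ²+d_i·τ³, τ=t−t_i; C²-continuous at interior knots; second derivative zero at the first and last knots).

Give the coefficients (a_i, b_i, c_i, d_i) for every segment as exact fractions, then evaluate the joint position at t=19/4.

  seg 0: a=5 b=-70/11 c=0 d=13/22
  seg 1: a=-3 b=8/11 c=39/11 d=-117/88
  seg 2: a=2 b=-23/22 c=-195/44 d=65/44
S(19/4) = -1841/2816

Δ: Δ0=-4, Δ1=5/2, Δ2=-4
row 1: diag=8, rhs=39; c'=1/4, d'=39/8
row 2: denom=6−2·1/4=11/2; d'=(-39−2·39/8)/(11/2)=-195/22
back: M2=-195/22
back: M1=39/8−1/4·-195/22=78/11
M: M0=0, M1=78/11, M2=-195/22, M3=0
seg 0: a=5, c=M0/2=0, d=(M1−M0)/(6·2)=13/22, b=Δ0−h0·(2M0+M1)/6=-70/11
seg 1: a=-3, c=M1/2=39/11, d=(M2−M1)/(6·2)=-117/88, b=Δ1−h1·(2M1+M2)/6=8/11
seg 2: a=2, c=M2/2=-195/44, d=(M3−M2)/(6·1)=65/44, b=Δ2−h2·(2M2+M3)/6=-23/22
t_q=19/4 → seg 2, τ=3/4; S=2+-23/22·τ+-195/44·τ²+65/44·τ³=-1841/2816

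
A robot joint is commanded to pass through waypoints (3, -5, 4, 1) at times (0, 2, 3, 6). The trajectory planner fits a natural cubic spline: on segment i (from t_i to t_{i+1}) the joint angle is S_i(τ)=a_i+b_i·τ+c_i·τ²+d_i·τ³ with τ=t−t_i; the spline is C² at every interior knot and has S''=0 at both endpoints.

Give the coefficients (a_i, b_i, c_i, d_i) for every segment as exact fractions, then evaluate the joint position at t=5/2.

Δ: Δ0=-4, Δ1=9, Δ2=-1
row 1: diag=6, rhs=78; c'=1/6, d'=13
row 2: denom=8−1·1/6=47/6; d'=(-60−1·13)/(47/6)=-438/47
back: M2=-438/47
back: M1=13−1/6·-438/47=684/47
M: M0=0, M1=684/47, M2=-438/47, M3=0
seg 0: a=3, c=M0/2=0, d=(M1−M0)/(6·2)=57/47, b=Δ0−h0·(2M0+M1)/6=-416/47
seg 1: a=-5, c=M1/2=342/47, d=(M2−M1)/(6·1)=-187/47, b=Δ1−h1·(2M1+M2)/6=268/47
seg 2: a=4, c=M2/2=-219/47, d=(M3−M2)/(6·3)=73/141, b=Δ2−h2·(2M2+M3)/6=391/47
t_q=5/2 → seg 1, τ=1/2; S=-5+268/47·τ+342/47·τ²+-187/47·τ³=-311/376

  seg 0: a=3 b=-416/47 c=0 d=57/47
  seg 1: a=-5 b=268/47 c=342/47 d=-187/47
  seg 2: a=4 b=391/47 c=-219/47 d=73/141
S(5/2) = -311/376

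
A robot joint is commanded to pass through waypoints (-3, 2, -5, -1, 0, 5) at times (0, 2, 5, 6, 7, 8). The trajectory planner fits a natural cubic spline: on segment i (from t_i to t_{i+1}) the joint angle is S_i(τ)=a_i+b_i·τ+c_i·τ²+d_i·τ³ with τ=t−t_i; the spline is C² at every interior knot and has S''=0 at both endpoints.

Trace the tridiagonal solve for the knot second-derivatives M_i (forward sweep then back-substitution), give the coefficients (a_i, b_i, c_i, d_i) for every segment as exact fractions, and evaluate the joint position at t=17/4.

Δ: Δ0=5/2, Δ1=-7/3, Δ2=4, Δ3=1, Δ4=5
row 1: diag=10, rhs=-29; c'=3/10, d'=-29/10
row 2: denom=8−3·3/10=71/10; d'=(38−3·-29/10)/(71/10)=467/71
row 3: denom=4−1·10/71=274/71; d'=(-18−1·467/71)/(274/71)=-1745/274
row 4: denom=4−1·71/274=1025/274; d'=(24−1·-1745/274)/(1025/274)=8321/1025
back: M4=8321/1025
back: M3=-1745/274−71/274·8321/1025=-8684/1025
back: M2=467/71−10/71·-8684/1025=1593/205
back: M1=-29/10−3/10·1593/205=-5362/1025
M: M0=0, M1=-5362/1025, M2=1593/205, M3=-8684/1025, M4=8321/1025, M5=0
seg 0: a=-3, c=M0/2=0, d=(M1−M0)/(6·2)=-2681/6150, b=Δ0−h0·(2M0+M1)/6=26099/6150
seg 1: a=2, c=M1/2=-2681/1025, d=(M2−M1)/(6·3)=13327/18450, b=Δ1−h1·(2M1+M2)/6=-6073/6150
seg 2: a=-5, c=M2/2=1593/410, d=(M3−M2)/(6·1)=-16649/6150, b=Δ2−h2·(2M2+M3)/6=8677/3075
seg 3: a=-1, c=M3/2=-4342/1025, d=(M4−M3)/(6·1)=3401/1230, b=Δ3−h3·(2M3+M4)/6=15197/6150
seg 4: a=0, c=M4/2=8321/2050, d=(M5−M4)/(6·1)=-8321/6150, b=Δ4−h4·(2M4+M5)/6=7054/3075
t_q=17/4 → seg 1, τ=9/4; S=2+-6073/6150·τ+-2681/1025·τ²+13327/18450·τ³=-137381/26240

  seg 0: a=-3 b=26099/6150 c=0 d=-2681/6150
  seg 1: a=2 b=-6073/6150 c=-2681/1025 d=13327/18450
  seg 2: a=-5 b=8677/3075 c=1593/410 d=-16649/6150
  seg 3: a=-1 b=15197/6150 c=-4342/1025 d=3401/1230
  seg 4: a=0 b=7054/3075 c=8321/2050 d=-8321/6150
S(17/4) = -137381/26240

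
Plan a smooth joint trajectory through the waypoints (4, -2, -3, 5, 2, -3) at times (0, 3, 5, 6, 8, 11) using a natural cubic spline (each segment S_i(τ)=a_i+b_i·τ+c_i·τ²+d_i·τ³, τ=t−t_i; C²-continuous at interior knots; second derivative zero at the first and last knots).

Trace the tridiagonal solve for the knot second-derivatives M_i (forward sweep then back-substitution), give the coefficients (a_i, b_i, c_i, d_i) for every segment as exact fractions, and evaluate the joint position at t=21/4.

Δ: Δ0=-2, Δ1=-1/2, Δ2=8, Δ3=-3/2, Δ4=-5/3
row 1: diag=10, rhs=9; c'=1/5, d'=9/10
row 2: denom=6−2·1/5=28/5; d'=(51−2·9/10)/(28/5)=123/14
row 3: denom=6−1·5/28=163/28; d'=(-57−1·123/14)/(163/28)=-1842/163
row 4: denom=10−2·56/163=1518/163; d'=(-1−2·-1842/163)/(1518/163)=3521/1518
back: M4=3521/1518
back: M3=-1842/163−56/163·3521/1518=-9182/759
back: M2=123/14−5/28·-9182/759=8308/759
back: M1=9/10−1/5·8308/759=-1957/1518
M: M0=0, M1=-1957/1518, M2=8308/759, M3=-9182/759, M4=3521/1518, M5=0
seg 0: a=4, c=M0/2=0, d=(M1−M0)/(6·3)=-1957/27324, b=Δ0−h0·(2M0+M1)/6=-4115/3036
seg 1: a=-2, c=M1/2=-1957/3036, d=(M2−M1)/(6·2)=6191/6072, b=Δ1−h1·(2M1+M2)/6=-4993/1518
seg 2: a=-3, c=M2/2=4154/759, d=(M3−M2)/(6·1)=-265/69, b=Δ2−h2·(2M2+M3)/6=1611/253
seg 3: a=5, c=M3/2=-4591/759, d=(M4−M3)/(6·2)=7295/6072, b=Δ3−h3·(2M3+M4)/6=4396/759
seg 4: a=2, c=M4/2=3521/3036, d=(M5−M4)/(6·3)=-3521/27324, b=Δ4−h4·(2M4+M5)/6=-2017/506
t_q=21/4 → seg 2, τ=1/4; S=-3+1611/253·τ+4154/759·τ²+-265/69·τ³=-18233/16192

  seg 0: a=4 b=-4115/3036 c=0 d=-1957/27324
  seg 1: a=-2 b=-4993/1518 c=-1957/3036 d=6191/6072
  seg 2: a=-3 b=1611/253 c=4154/759 d=-265/69
  seg 3: a=5 b=4396/759 c=-4591/759 d=7295/6072
  seg 4: a=2 b=-2017/506 c=3521/3036 d=-3521/27324
S(21/4) = -18233/16192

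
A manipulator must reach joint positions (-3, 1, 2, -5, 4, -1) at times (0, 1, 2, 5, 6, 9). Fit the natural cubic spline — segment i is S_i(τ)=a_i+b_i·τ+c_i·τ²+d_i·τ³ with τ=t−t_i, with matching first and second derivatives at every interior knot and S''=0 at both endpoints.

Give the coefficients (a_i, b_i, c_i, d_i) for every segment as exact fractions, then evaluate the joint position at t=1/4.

Δ: Δ0=4, Δ1=1, Δ2=-7/3, Δ3=9, Δ4=-5/3
row 1: diag=4, rhs=-18; c'=1/4, d'=-9/2
row 2: denom=8−1·1/4=31/4; d'=(-20−1·-9/2)/(31/4)=-2
row 3: denom=8−3·12/31=212/31; d'=(68−3·-2)/(212/31)=1147/106
row 4: denom=8−1·31/212=1665/212; d'=(-64−1·1147/106)/(1665/212)=-15862/1665
back: M4=-15862/1665
back: M3=1147/106−31/212·-15862/1665=20336/1665
back: M2=-2−12/31·20336/1665=-3734/555
back: M1=-9/2−1/4·-3734/555=-1564/555
M: M0=0, M1=-1564/555, M2=-3734/555, M3=20336/1665, M4=-15862/1665, M5=0
seg 0: a=-3, c=M0/2=0, d=(M1−M0)/(6·1)=-782/1665, b=Δ0−h0·(2M0+M1)/6=7442/1665
seg 1: a=1, c=M1/2=-782/555, d=(M2−M1)/(6·1)=-217/333, b=Δ1−h1·(2M1+M2)/6=5096/1665
seg 2: a=2, c=M2/2=-1867/555, d=(M3−M2)/(6·3)=15769/14985, b=Δ2−h2·(2M2+M3)/6=-2851/1665
seg 3: a=-5, c=M3/2=10168/1665, d=(M4−M3)/(6·1)=-2011/555, b=Δ3−h3·(2M3+M4)/6=2170/333
seg 4: a=4, c=M4/2=-7931/1665, d=(M5−M4)/(6·3)=7931/14985, b=Δ4−h4·(2M4+M5)/6=13087/1665
t_q=1/4 → seg 0, τ=1/4; S=-3+7442/1665·τ+0·τ²+-782/1665·τ³=-6713/3552

  seg 0: a=-3 b=7442/1665 c=0 d=-782/1665
  seg 1: a=1 b=5096/1665 c=-782/555 d=-217/333
  seg 2: a=2 b=-2851/1665 c=-1867/555 d=15769/14985
  seg 3: a=-5 b=2170/333 c=10168/1665 d=-2011/555
  seg 4: a=4 b=13087/1665 c=-7931/1665 d=7931/14985
S(1/4) = -6713/3552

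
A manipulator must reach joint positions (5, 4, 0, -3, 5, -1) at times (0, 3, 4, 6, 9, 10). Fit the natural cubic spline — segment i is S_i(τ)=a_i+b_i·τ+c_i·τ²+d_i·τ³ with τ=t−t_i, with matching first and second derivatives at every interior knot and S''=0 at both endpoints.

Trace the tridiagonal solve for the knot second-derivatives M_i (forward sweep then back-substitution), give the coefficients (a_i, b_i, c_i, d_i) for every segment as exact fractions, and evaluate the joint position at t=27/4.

  seg 0: a=5 b=6967/6162 c=0 d=-3007/18486
  seg 1: a=4 b=-10048/3081 c=-3007/2054 d=4469/6162
  seg 2: a=0 b=-24731/6162 c=731/1027 d=1679/6162
  seg 3: a=-3 b=997/474 c=2410/1027 d=-13303/18486
  seg 4: a=5 b=-10003/3081 c=-8483/2054 d=8483/6162
S(27/4) = -53381/131456

Δ: Δ0=-1/3, Δ1=-4, Δ2=-3/2, Δ3=8/3, Δ4=-6
row 1: diag=8, rhs=-22; c'=1/8, d'=-11/4
row 2: denom=6−1·1/8=47/8; d'=(15−1·-11/4)/(47/8)=142/47
row 3: denom=10−2·16/47=438/47; d'=(25−2·142/47)/(438/47)=297/146
row 4: denom=8−3·47/146=1027/146; d'=(-52−3·297/146)/(1027/146)=-8483/1027
back: M4=-8483/1027
back: M3=297/146−47/146·-8483/1027=4820/1027
back: M2=142/47−16/47·4820/1027=1462/1027
back: M1=-11/4−1/8·1462/1027=-3007/1027
M: M0=0, M1=-3007/1027, M2=1462/1027, M3=4820/1027, M4=-8483/1027, M5=0
seg 0: a=5, c=M0/2=0, d=(M1−M0)/(6·3)=-3007/18486, b=Δ0−h0·(2M0+M1)/6=6967/6162
seg 1: a=4, c=M1/2=-3007/2054, d=(M2−M1)/(6·1)=4469/6162, b=Δ1−h1·(2M1+M2)/6=-10048/3081
seg 2: a=0, c=M2/2=731/1027, d=(M3−M2)/(6·2)=1679/6162, b=Δ2−h2·(2M2+M3)/6=-24731/6162
seg 3: a=-3, c=M3/2=2410/1027, d=(M4−M3)/(6·3)=-13303/18486, b=Δ3−h3·(2M3+M4)/6=997/474
seg 4: a=5, c=M4/2=-8483/2054, d=(M5−M4)/(6·1)=8483/6162, b=Δ4−h4·(2M4+M5)/6=-10003/3081
t_q=27/4 → seg 3, τ=3/4; S=-3+997/474·τ+2410/1027·τ²+-13303/18486·τ³=-53381/131456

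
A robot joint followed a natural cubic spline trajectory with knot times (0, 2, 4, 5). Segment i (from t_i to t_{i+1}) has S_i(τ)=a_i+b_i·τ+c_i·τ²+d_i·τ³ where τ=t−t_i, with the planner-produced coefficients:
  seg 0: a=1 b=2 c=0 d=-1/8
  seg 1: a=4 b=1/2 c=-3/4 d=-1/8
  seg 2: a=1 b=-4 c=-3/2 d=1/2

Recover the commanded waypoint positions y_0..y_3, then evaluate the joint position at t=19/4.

y_0 = S_0(0) = a_0 = 1
y_1 = S_1(0) = a_1 = 4
y_2 = S_2(0) = a_2 = 1
y_3 = S_2(1) = -4
t_q=19/4 is in segment 2 (τ=3/4); S_2(τ)=-337/128

y_0=1 y_1=4 y_2=1 y_3=-4
S(19/4) = -337/128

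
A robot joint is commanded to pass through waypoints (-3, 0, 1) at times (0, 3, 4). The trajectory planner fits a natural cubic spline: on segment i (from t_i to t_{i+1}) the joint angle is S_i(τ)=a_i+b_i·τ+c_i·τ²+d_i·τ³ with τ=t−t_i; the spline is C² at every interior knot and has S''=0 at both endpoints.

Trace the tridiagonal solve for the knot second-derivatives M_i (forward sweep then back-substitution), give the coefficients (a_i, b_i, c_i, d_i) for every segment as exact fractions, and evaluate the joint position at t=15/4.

  seg 0: a=-3 b=1 c=0 d=0
  seg 1: a=0 b=1 c=0 d=0
S(15/4) = 3/4

Δ: Δ0=1, Δ1=1
row 1: diag=8, rhs=0; c'=1/8, d'=0
back: M1=0
M: M0=0, M1=0, M2=0
seg 0: a=-3, c=M0/2=0, d=(M1−M0)/(6·3)=0, b=Δ0−h0·(2M0+M1)/6=1
seg 1: a=0, c=M1/2=0, d=(M2−M1)/(6·1)=0, b=Δ1−h1·(2M1+M2)/6=1
t_q=15/4 → seg 1, τ=3/4; S=0+1·τ+0·τ²+0·τ³=3/4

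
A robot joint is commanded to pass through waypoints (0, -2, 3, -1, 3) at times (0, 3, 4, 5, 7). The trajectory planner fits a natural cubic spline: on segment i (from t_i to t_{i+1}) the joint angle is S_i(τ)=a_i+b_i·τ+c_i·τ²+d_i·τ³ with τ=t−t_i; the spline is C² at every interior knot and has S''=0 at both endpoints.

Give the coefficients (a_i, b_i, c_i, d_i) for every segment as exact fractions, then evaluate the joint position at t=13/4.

Δ: Δ0=-2/3, Δ1=5, Δ2=-4, Δ3=2
row 1: diag=8, rhs=34; c'=1/8, d'=17/4
row 2: denom=4−1·1/8=31/8; d'=(-54−1·17/4)/(31/8)=-466/31
row 3: denom=6−1·8/31=178/31; d'=(36−1·-466/31)/(178/31)=791/89
back: M3=791/89
back: M2=-466/31−8/31·791/89=-1542/89
back: M1=17/4−1/8·-1542/89=571/89
M: M0=0, M1=571/89, M2=-1542/89, M3=791/89, M4=0
seg 0: a=0, c=M0/2=0, d=(M1−M0)/(6·3)=571/1602, b=Δ0−h0·(2M0+M1)/6=-2069/534
seg 1: a=-2, c=M1/2=571/178, d=(M2−M1)/(6·1)=-2113/534, b=Δ1−h1·(2M1+M2)/6=1535/267
seg 2: a=3, c=M2/2=-771/89, d=(M3−M2)/(6·1)=2333/534, b=Δ2−h2·(2M2+M3)/6=157/534
seg 3: a=-1, c=M3/2=791/178, d=(M4−M3)/(6·2)=-791/1068, b=Δ3−h3·(2M3+M4)/6=-1048/267
t_q=13/4 → seg 1, τ=1/4; S=-2+1535/267·τ+571/178·τ²+-2113/534·τ³=-4831/11392

  seg 0: a=0 b=-2069/534 c=0 d=571/1602
  seg 1: a=-2 b=1535/267 c=571/178 d=-2113/534
  seg 2: a=3 b=157/534 c=-771/89 d=2333/534
  seg 3: a=-1 b=-1048/267 c=791/178 d=-791/1068
S(13/4) = -4831/11392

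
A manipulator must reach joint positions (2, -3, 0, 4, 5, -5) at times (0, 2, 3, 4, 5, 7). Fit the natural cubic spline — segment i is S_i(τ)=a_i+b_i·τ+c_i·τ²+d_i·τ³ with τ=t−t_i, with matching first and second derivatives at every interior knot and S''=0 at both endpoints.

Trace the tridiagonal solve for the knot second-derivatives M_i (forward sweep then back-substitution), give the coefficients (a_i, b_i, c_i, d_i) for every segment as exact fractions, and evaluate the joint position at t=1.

Δ: Δ0=-5/2, Δ1=3, Δ2=4, Δ3=1, Δ4=-5
row 1: diag=6, rhs=33; c'=1/6, d'=11/2
row 2: denom=4−1·1/6=23/6; d'=(6−1·11/2)/(23/6)=3/23
row 3: denom=4−1·6/23=86/23; d'=(-18−1·3/23)/(86/23)=-417/86
row 4: denom=6−1·23/86=493/86; d'=(-36−1·-417/86)/(493/86)=-2679/493
back: M4=-2679/493
back: M3=-417/86−23/86·-2679/493=-1674/493
back: M2=3/23−6/23·-1674/493=501/493
back: M1=11/2−1/6·501/493=2628/493
M: M0=0, M1=2628/493, M2=501/493, M3=-1674/493, M4=-2679/493, M5=0
seg 0: a=2, c=M0/2=0, d=(M1−M0)/(6·2)=219/493, b=Δ0−h0·(2M0+M1)/6=-4217/986
seg 1: a=-3, c=M1/2=1314/493, d=(M2−M1)/(6·1)=-709/986, b=Δ1−h1·(2M1+M2)/6=1039/986
seg 2: a=0, c=M2/2=501/986, d=(M3−M2)/(6·1)=-25/34, b=Δ2−h2·(2M2+M3)/6=2084/493
seg 3: a=4, c=M3/2=-837/493, d=(M4−M3)/(6·1)=-335/986, b=Δ3−h3·(2M3+M4)/6=2995/986
seg 4: a=5, c=M4/2=-2679/986, d=(M5−M4)/(6·2)=893/1972, b=Δ4−h4·(2M4+M5)/6=-679/493
t_q=1 → seg 0, τ=1; S=2+-4217/986·τ+0·τ²+219/493·τ³=-1807/986

  seg 0: a=2 b=-4217/986 c=0 d=219/493
  seg 1: a=-3 b=1039/986 c=1314/493 d=-709/986
  seg 2: a=0 b=2084/493 c=501/986 d=-25/34
  seg 3: a=4 b=2995/986 c=-837/493 d=-335/986
  seg 4: a=5 b=-679/493 c=-2679/986 d=893/1972
S(1) = -1807/986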